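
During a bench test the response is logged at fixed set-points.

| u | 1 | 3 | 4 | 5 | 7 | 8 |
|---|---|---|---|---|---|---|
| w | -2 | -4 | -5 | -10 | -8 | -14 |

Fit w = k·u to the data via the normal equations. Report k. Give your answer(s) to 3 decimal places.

k = -1.537

From the data, Σu·u = 164.
Moment sums: Σu·w = -252.
k = (-252)/164 = -1.53659.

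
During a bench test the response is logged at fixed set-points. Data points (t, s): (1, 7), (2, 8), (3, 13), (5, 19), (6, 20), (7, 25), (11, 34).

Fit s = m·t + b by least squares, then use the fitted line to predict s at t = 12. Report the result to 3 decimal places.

AᵀA·[m, b]ᵀ = Aᵀs reads: 245·m + 35·b = 826;  35·m + 7·b = 126.
Eliminating b: 7·(row 1) − 35·(row 2) gives 490·m = 7·826 − 35·126 = 1372, so m = 14/5.
Then b = (126 − 35·(14/5))/7 = 4.
At t = 12: ŝ = (14/5)·(12) + (4)·(1) = 188/5.

ŝ = 37.600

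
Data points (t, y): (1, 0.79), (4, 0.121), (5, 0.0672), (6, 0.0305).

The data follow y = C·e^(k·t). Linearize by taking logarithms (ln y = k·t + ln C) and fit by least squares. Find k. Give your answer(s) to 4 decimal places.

k = -0.6409

Linearized form: ln y = k·t + ln C. From the 4 transformed points,
Over the data: Σt = 16.0000, Σ(t)² = 78.0000, Σln y = -8.5378, Σt·ln y = -43.1242.
Normal system: [[78.0000, 16.0000]; [16.0000, 4]]·[k, ln C]ᵀ = [-43.1242, -8.5378]ᵀ.
Solving (det = 56.0000): k = -0.64093, ln C = 0.42926.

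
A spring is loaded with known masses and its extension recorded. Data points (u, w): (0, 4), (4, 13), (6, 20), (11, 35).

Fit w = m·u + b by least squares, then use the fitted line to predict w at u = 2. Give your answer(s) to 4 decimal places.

ŵ = 8.7291

XᵀX·[m, b]ᵀ = Xᵀw reads: 173·m + 21·b = 557;  21·m + 4·b = 72.
(Σu·u = 173, Σu = 21, Σ1 = 4, Σu·w = 557, Σw = 72.)
Δ = 173·4 − 21² = 251.
m = (557·4 − 21·72)/251 = 716/251; b = (173·72 − 21·557)/251 = 759/251.
At u = 2: ŵ = (716/251)·(2) + (759/251)·(1) = 2191/251.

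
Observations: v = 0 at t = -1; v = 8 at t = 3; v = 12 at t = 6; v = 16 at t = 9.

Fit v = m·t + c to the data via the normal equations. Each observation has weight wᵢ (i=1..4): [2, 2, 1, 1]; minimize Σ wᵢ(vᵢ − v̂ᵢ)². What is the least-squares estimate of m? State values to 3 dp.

m = 1.623

The normal equations are: 137·m + 19·c = 264;  19·m + 6·c = 44.
Determinant 137·6 − 19² = 461.
m = (264·6 − 19·44)/461 = 748/461; c = (137·44 − 19·264)/461 = 1012/461.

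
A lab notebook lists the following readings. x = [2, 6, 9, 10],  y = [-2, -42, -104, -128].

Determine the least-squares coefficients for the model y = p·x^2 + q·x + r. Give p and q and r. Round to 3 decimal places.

Forming AᵀA = [[17873, 1953, 221]; [1953, 221, 27]; [221, 27, 4]] and Aᵀy = [-22744, -2472, -276]ᵀ gives AᵀA·[p, q, r]ᵀ = Aᵀy.
Solving the 3×3 system (Gaussian elimination) gives p = -953/668, q = 4227/3340, r = 2137/1670.

p = -1.427, q = 1.266, r = 1.280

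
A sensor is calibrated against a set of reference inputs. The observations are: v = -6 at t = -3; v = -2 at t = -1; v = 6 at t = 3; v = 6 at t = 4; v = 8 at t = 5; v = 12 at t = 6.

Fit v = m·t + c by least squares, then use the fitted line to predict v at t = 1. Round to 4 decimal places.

v̂ = 1.5158

From the data, Σt·t = 96, Σt = 14, Σ1 = 6.
Right-hand side: Σt·v = 174, Σv = 24.
Determinant 96·6 − 14² = 380.
m = (174·6 − 14·24)/380 = 177/95; c = (96·24 − 14·174)/380 = -33/95.
At t = 1: v̂ = (177/95)·(1) + (-33/95)·(1) = 144/95.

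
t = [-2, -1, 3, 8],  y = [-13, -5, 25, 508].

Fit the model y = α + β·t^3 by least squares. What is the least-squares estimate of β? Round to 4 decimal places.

Setting ∂/∂α … = 0 gives: 4·α + 530·β = 515;  530·α + 262938·β = 260880.
Δ = 4·262938 − 530² = 770852.
α = (515·262938 − 530·260880)/770852 = -1426665/385426; β = (4·260880 − 530·515)/770852 = 385285/385426.

β = 0.9996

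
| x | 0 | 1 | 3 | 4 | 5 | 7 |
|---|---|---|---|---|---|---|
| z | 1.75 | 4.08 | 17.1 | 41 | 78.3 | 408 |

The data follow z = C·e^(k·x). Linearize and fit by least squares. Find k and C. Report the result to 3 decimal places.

Let Y = ln z. Fitting Y = k·x + ln C by least squares:
Σx = 20.0000, Σ(x)² = 100.0000, Σln z = 18.8902, Σx·ln z = 88.6592.
Equations: 100.0000·k + 20.0000·ln C = 88.6592;  20.0000·k + 6·ln C = 18.8902.
Solving (det = 200.0000): k = 0.77076, ln C = 0.57917, so C = exp(0.57917) = 1.78455.

k = 0.771, C = 1.785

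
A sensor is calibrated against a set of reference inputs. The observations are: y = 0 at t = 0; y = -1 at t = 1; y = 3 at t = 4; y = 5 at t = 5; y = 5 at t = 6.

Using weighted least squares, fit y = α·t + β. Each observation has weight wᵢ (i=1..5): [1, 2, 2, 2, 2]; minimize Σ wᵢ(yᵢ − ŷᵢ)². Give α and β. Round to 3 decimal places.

α = 1.105, β = -1.263

Normal-equation sums: Σwᵢ·t·t = 156, Σwᵢ·t = 32, Σwᵢ·1 = 9.
Right-hand side: Σwᵢ·t·y = 132, Σwᵢ·y = 24.
XᵀWX·[α, β]ᵀ = XᵀWy becomes [[156, 32]; [32, 9]]·[α, β]ᵀ = [132, 24]ᵀ.
Determinant 156·9 − 32² = 380.
α = (132·9 − 32·24)/380 = 21/19; β = (156·24 − 32·132)/380 = -24/19.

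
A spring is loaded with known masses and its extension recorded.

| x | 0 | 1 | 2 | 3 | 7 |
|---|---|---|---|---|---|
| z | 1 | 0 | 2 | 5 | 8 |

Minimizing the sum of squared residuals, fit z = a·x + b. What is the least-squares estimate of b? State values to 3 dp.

Compute the Gram sums: Σx·x = 63, Σx = 13, Σ1 = 5.
And Σx·z = 75, Σz = 16.
Normal equations: [[63, 13]; [13, 5]]·[a, b]ᵀ = [75, 16]ᵀ.
Determinant 63·5 − 13² = 146.
a = (75·5 − 13·16)/146 = 167/146; b = (63·16 − 13·75)/146 = 33/146.

b = 0.226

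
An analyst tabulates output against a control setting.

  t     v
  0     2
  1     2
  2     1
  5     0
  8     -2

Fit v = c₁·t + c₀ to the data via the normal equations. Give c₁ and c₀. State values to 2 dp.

Compute the Gram sums: Σt·t = 94, Σt = 16, Σ1 = 5.
And Σt·v = -12, Σv = 3.
AᵀA·[c₁, c₀]ᵀ = Aᵀv becomes [[94, 16]; [16, 5]]·[c₁, c₀]ᵀ = [-12, 3]ᵀ.
det = 94·5 − 16² = 214.
c₁ = ((-12)·5 − 16·3)/214 = -54/107; c₀ = (94·3 − 16·(-12))/214 = 237/107.

c₁ = -0.50, c₀ = 2.21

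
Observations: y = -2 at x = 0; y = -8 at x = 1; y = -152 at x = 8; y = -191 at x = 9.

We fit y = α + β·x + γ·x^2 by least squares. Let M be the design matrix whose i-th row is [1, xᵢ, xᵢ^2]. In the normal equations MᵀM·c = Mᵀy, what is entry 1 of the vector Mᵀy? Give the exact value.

Entry 1 ↔ basis 1, so (Mᵀy)_{1} = Σᵢ yᵢ = (1)·(-2) + (1)·(-8) + (1)·(-152) + (1)·(-191) = -353.

-353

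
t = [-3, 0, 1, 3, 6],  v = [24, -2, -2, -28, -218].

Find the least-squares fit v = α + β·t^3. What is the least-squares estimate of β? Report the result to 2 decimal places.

Setting ∂/∂α … = 0 gives: 5·α + 217·β = -226;  217·α + 48115·β = -48494.
Δ = 5·48115 − 217² = 193486.
α = ((-226)·48115 − 217·(-48494))/193486 = -175396/96743; β = (5·(-48494) − 217·(-226))/193486 = -96714/96743.

β = -1.00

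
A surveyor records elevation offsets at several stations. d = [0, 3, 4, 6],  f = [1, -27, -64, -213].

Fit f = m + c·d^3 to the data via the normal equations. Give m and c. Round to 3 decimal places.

m = 0.063, c = -0.988

Setting ∂/∂m … = 0 gives: 4·m + 307·c = -303;  307·m + 51481·c = -50833.
Δ = 4·51481 − 307² = 111675.
m = ((-303)·51481 − 307·(-50833))/111675 = 6988/111675; c = (4·(-50833) − 307·(-303))/111675 = -110311/111675.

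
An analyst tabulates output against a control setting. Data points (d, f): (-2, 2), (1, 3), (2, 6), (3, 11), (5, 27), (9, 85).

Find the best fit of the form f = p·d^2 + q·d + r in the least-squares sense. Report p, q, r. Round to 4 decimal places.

p = 0.9552, q = 0.7838, r = 0.2419

Sums needed: Σd^2·d^2 = 7300, Σd^2·d = 882, Σd^2 = 124, Σd·d = 124, Σd = 18, Σ1 = 6.
Moment sums: Σd^2·f = 7694, Σd·f = 944, Σf = 134.
Row-reducing yields p = 10246/10727, q = 2473/3155, r = 12972/53635.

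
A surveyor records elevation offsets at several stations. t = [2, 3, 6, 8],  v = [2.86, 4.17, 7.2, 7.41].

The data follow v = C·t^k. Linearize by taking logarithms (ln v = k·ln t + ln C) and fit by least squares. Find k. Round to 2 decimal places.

k = 0.71

With ln vᵢ as the transformed response and ln tᵢ as the regressor:
Σln t = 5.6630, Σ(ln t)² = 9.2219, Σln v = 6.4556, Σln t·ln v = 9.9989.
Normal system: [[9.2219, 5.6630]; [5.6630, 4]]·[k, ln C]ᵀ = [9.9989, 6.4556]ᵀ.
Solving (det = 4.8184): k = 0.71345, ln C = 0.60385.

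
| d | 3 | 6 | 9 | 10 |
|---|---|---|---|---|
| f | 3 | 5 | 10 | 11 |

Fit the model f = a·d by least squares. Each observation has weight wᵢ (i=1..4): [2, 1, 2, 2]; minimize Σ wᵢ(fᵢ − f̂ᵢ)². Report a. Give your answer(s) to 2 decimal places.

a = 1.08

AᵀWA·[a]ᵀ = AᵀWf reads: 416·a = 448.
Hence a = 448 / 416 ≈ 1.07692.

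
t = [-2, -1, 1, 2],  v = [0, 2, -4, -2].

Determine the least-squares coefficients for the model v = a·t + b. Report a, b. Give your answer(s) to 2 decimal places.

a = -1.00, b = -1.00

XᵀX·[a, b]ᵀ = Xᵀv reads: 10·a + 0·b = -10;  0·a + 4·b = -4.
Δ = 10·4 − 0² = 40.
a = ((-10)·4 − 0·(-4))/40 = -1; b = (10·(-4) − 0·(-10))/40 = -1.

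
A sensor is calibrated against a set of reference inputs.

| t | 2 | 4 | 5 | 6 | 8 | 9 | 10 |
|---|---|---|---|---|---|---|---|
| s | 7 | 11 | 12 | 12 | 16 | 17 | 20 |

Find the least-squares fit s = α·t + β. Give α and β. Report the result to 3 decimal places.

α = 1.494, β = 4.179

Forming AᵀA = [[326, 44]; [44, 7]] and Aᵀs = [671, 95]ᵀ gives AᵀA·[α, β]ᵀ = Aᵀs.
Δ = 326·7 − 44² = 346.
α = (671·7 − 44·95)/346 = 517/346; β = (326·95 − 44·671)/346 = 723/173.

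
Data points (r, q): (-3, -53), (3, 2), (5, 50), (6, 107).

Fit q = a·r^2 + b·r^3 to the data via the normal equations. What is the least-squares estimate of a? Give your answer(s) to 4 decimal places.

a = -2.8933

Setting ∂/∂a … = 0 gives: 2083·a + 10901·b = 4643;  10901·a + 63739·b = 30847.
det = 2083·63739 − 10901² = 13936536.
a = (4643·63739 − 10901·30847)/13936536 = -2240165/774252; b = (2083·30847 − 10901·4643)/13936536 = 757831/774252.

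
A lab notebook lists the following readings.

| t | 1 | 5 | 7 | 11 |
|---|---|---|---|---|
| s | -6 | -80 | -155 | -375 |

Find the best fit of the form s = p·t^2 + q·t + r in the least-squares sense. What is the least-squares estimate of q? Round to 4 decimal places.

Forming MᵀM = [[17668, 1800, 196]; [1800, 196, 24]; [196, 24, 4]] and Mᵀs = [-54976, -5616, -616]ᵀ gives MᵀM·[p, q, r]ᵀ = Mᵀs.
Inverting the 3×3 Gram matrix, [p, q, r]ᵀ = [-73/24, -11/26, -755/312]ᵀ.

q = -0.4231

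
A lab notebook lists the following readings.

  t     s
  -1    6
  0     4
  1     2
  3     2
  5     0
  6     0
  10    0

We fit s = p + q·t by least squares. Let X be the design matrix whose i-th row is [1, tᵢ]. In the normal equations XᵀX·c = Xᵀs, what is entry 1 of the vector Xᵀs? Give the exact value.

14

Entry 1 ↔ basis 1, so (Xᵀs)_{1} = Σᵢ sᵢ = (1)·(6) + (1)·(4) + (1)·(2) + (1)·(2) + (1)·(0) + (1)·(0) + (1)·(0) = 14.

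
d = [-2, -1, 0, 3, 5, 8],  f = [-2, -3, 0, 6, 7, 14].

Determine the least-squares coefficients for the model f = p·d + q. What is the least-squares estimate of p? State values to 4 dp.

Sums needed: Σd·d = 103, Σd = 13, Σ1 = 6.
And Σd·f = 172, Σf = 22.
Δ = 103·6 − 13² = 449.
p = (172·6 − 13·22)/449 = 746/449; q = (103·22 − 13·172)/449 = 30/449.

p = 1.6615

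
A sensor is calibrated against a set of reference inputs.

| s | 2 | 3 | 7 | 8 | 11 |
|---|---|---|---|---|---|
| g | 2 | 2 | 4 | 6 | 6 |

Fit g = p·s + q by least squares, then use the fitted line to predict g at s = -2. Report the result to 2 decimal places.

ĝ = -0.19

Compute the Gram sums: Σs·s = 247, Σs = 31, Σ1 = 5.
Moment sums: Σs·g = 152, Σg = 20.
So MᵀM·[p, q]ᵀ = Mᵀg: [[247, 31]; [31, 5]]·[p, q]ᵀ = [152, 20]ᵀ.
Eliminating q: 5·(row 1) − 31·(row 2) gives 274·p = 5·152 − 31·20 = 140, so p = 70/137.
Then q = (20 − 31·(70/137))/5 = 114/137.
At s = -2: ĝ = (70/137)·(-2) + (114/137)·(1) = -26/137.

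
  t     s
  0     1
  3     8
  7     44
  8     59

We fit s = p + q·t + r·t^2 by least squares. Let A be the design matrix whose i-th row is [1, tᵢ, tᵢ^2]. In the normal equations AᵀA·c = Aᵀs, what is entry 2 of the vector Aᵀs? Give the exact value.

Entry 2 ↔ basis t, so (Aᵀs)_{2} = Σᵢ (t)·sᵢ = (0)·(1) + (3)·(8) + (7)·(44) + (8)·(59) = 804.

804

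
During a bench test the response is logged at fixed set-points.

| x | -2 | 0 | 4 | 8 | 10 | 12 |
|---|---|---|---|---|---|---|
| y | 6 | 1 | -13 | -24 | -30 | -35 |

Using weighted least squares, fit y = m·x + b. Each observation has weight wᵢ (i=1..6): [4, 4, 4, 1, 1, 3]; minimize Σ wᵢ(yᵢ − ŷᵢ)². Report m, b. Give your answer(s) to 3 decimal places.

m = -2.980, b = 0.103

Entries of MᵀWM: Σwᵢ·x·x = 676, Σwᵢ·x = 62, Σwᵢ·1 = 17.
Right-hand side: Σwᵢ·x·y = -2008, Σwᵢ·y = -183.
So MᵀWM·[m, b]ᵀ = MᵀWy: [[676, 62]; [62, 17]]·[m, b]ᵀ = [-2008, -183]ᵀ.
Eliminating b: 17·(row 1) − 62·(row 2) gives 7648·m = 17·(-2008) − 62·(-183) = -22790, so m = -11395/3824.
Then b = ((-183) − 62·(-11395/3824))/17 = 197/1912.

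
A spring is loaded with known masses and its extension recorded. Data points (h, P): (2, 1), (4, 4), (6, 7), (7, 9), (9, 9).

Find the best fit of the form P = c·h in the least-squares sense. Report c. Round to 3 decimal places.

Forming XᵀX = [[186]] and XᵀP = [204]ᵀ gives XᵀX·[c]ᵀ = XᵀP.
Hence c = 204 / 186 ≈ 1.09677.

c = 1.097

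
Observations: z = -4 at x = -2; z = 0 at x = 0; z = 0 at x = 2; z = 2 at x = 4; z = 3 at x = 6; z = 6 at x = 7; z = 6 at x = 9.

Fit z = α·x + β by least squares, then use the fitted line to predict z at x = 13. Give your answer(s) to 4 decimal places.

ẑ = 9.9786

Normal-equation sums: Σx·x = 190, Σx = 26, Σ1 = 7.
Moment sums: Σx·z = 130, Σz = 13.
So MᵀM·[α, β]ᵀ = Mᵀz: [[190, 26]; [26, 7]]·[α, β]ᵀ = [130, 13]ᵀ.
det = 190·7 − 26² = 654.
α = (130·7 − 26·13)/654 = 286/327; β = (190·13 − 26·130)/654 = -455/327.
At x = 13: ẑ = (286/327)·(13) + (-455/327)·(1) = 3263/327.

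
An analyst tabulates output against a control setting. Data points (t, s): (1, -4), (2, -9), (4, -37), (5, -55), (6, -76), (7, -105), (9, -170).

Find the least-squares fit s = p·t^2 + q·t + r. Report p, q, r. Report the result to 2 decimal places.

Compute the Gram sums: Σt^2·t^2 = 11156, Σt^2·t = 1486, Σt^2 = 212, Σt·t = 212, Σt = 34, Σ1 = 7.
Right-hand side: Σt^2·s = -23658, Σt·s = -3166, Σs = -456.
Normal equations: [[11156, 1486, 212]; [1486, 212, 34]; [212, 34, 7]]·[p, q, r]ᵀ = [-23658, -3166, -456]ᵀ.
Solving the 3×3 system (Gaussian elimination) gives p = -48025/23961, q = -18721/23961, r = -5162/7987.

p = -2.00, q = -0.78, r = -0.65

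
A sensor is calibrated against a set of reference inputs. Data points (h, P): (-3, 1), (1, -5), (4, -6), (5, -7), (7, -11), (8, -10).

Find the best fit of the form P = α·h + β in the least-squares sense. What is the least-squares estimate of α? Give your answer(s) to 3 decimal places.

α = -1.016

Compute the Gram sums: Σh·h = 164, Σh = 22, Σ1 = 6.
Right-hand side: Σh·P = -224, ΣP = -38.
So XᵀX·[α, β]ᵀ = XᵀP: [[164, 22]; [22, 6]]·[α, β]ᵀ = [-224, -38]ᵀ.
det = 164·6 − 22² = 500.
α = ((-224)·6 − 22·(-38))/500 = -127/125; β = (164·(-38) − 22·(-224))/500 = -326/125.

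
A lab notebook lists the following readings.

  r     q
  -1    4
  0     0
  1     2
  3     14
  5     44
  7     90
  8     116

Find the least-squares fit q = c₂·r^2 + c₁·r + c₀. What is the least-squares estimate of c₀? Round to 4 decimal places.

c₀ = 0.5807

From the data, Σr^2·r^2 = 7205, Σr^2·r = 1007, Σr^2 = 149, Σr·r = 149, Σr = 23, Σ1 = 7.
For Aᵀq: Σr^2·q = 13066, Σr·q = 1818, Σq = 270.
Solving the 3×3 system (Gaussian elimination) gives c₂ = 48791/24882, c₁ = -28385/24882, c₀ = 2408/4147.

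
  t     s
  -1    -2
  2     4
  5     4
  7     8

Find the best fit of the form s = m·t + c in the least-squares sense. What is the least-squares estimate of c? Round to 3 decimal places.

c = -0.082

The normal system XᵀX·[m, c]ᵀ = Xᵀs is [[79, 13]; [13, 4]]·[m, c]ᵀ = [86, 14]ᵀ.
det = 79·4 − 13² = 147.
m = (86·4 − 13·14)/147 = 54/49; c = (79·14 − 13·86)/147 = -4/49.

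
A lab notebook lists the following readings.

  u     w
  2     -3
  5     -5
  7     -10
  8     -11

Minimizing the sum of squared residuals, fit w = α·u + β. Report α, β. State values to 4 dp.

XᵀX·[α, β]ᵀ = Xᵀw reads: 142·α + 22·β = -189;  22·α + 4·β = -29.
Eliminating β: 4·(row 1) − 22·(row 2) gives 84·α = 4·(-189) − 22·(-29) = -118, so α = -59/42.
Then β = ((-29) − 22·(-59/42))/4 = 10/21.

α = -1.4048, β = 0.4762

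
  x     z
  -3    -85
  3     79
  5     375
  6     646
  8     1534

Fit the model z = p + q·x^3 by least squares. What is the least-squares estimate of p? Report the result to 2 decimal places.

p = -2.29

Entries of MᵀM: Σ1 = 5, Σx^3 = 853, Σx^3·x^3 = 325883.
And Σz = 2549, Σx^3·z = 976247.
So MᵀM·[p, q]ᵀ = Mᵀz: [[5, 853]; [853, 325883]]·[p, q]ᵀ = [2549, 976247]ᵀ.
Eliminating q: 325883·(row 1) − 853·(row 2) gives 901806·p = 325883·2549 − 853·976247 = -2062924, so p = -1031462/450903.
Then q = (976247 − 853·(-1031462/450903))/325883 = 1353469/450903.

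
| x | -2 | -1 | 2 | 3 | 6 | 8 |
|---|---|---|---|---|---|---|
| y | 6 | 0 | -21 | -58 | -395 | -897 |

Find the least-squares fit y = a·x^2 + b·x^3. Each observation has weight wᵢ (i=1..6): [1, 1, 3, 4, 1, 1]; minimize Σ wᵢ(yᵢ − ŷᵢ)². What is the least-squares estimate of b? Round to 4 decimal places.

Sums needed: Σwᵢ·x^2·x^2 = 5781, Σwᵢ·x^2·x^3 = 41579, Σwᵢ·x^3·x^3 = 311973.
Moment sums: Σwᵢ·x^2·y = -73944, Σwᵢ·x^3·y = -551400.
det = 5781·311973 − 41579² = 74702672.
a = ((-73944)·311973 − 41579·(-551400))/74702672 = -8866932/4668917; b = (5781·(-551400) − 41579·(-73944))/74702672 = -7070364/4668917.

b = -1.5143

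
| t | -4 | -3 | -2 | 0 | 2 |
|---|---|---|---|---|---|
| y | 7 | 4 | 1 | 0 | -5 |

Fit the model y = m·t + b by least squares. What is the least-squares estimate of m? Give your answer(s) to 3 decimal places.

m = -1.819

Setting ∂/∂m … = 0 gives: 33·m + (-7)·b = -52;  (-7)·m + 5·b = 7.
Determinant 33·5 − (-7)² = 116.
m = ((-52)·5 − (-7)·7)/116 = -211/116; b = (33·7 − (-7)·(-52))/116 = -133/116.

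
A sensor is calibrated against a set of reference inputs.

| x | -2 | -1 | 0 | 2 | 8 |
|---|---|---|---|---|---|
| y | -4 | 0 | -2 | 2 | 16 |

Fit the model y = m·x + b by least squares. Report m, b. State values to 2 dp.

The normal system AᵀA·[m, b]ᵀ = Aᵀy is [[73, 7]; [7, 5]]·[m, b]ᵀ = [140, 12]ᵀ.
Eliminating b: 5·(row 1) − 7·(row 2) gives 316·m = 5·140 − 7·12 = 616, so m = 154/79.
Then b = (12 − 7·(154/79))/5 = -26/79.

m = 1.95, b = -0.33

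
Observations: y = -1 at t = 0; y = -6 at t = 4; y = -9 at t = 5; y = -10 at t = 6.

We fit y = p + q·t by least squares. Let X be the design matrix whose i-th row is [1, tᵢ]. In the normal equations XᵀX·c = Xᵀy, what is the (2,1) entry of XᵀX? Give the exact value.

Row 2 ↔ basis t, column 1 ↔ basis 1, so (XᵀX)_{2,1} = Σᵢ t = (0)·(1) + (4)·(1) + (5)·(1) + (6)·(1) = 15.

15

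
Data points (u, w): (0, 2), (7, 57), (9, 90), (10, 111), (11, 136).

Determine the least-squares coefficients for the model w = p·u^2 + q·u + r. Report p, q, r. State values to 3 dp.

Entries of XᵀX: Σu^2·u^2 = 33603, Σu^2·u = 3403, Σu^2 = 351, Σu·u = 351, Σu = 37, Σ1 = 5.
Right-hand side: Σu^2·w = 37639, Σu·w = 3815, Σw = 396.
Normal equations: [[33603, 3403, 351]; [3403, 351, 37]; [351, 37, 5]]·[p, q, r]ᵀ = [37639, 3815, 396]ᵀ.
Row-reducing yields p = 117497/107342, q = 3875/107342, r = 112261/53671.

p = 1.095, q = 0.036, r = 2.092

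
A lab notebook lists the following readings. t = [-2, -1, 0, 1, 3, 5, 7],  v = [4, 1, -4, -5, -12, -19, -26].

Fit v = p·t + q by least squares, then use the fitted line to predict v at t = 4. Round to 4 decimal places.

v̂ = -15.7753

With design matrix M, MᵀM = [[89, 13]; [13, 7]] and Mᵀv = [-327, -61]ᵀ.
Δ = 89·7 − 13² = 454.
p = ((-327)·7 − 13·(-61))/454 = -748/227; q = (89·(-61) − 13·(-327))/454 = -589/227.
At t = 4: v̂ = (-748/227)·(4) + (-589/227)·(1) = -3581/227.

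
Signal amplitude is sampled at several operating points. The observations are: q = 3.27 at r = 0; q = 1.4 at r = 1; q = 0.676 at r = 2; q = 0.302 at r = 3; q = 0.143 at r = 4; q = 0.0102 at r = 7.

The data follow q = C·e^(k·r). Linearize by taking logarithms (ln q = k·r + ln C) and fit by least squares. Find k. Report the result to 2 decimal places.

k = -0.82

Let Y = ln q. Fitting Y = k·r + ln C by least squares:
Σr = 17.0000, Σ(r)² = 79.0000, Σln q = -6.5979, Σr·ln q = -43.9159.
Equations: 79.0000·k + 17.0000·ln C = -43.9159;  17.0000·k + 6·ln C = -6.5979.
Slope k = (n·Σr·ln q − Σr·Σln q)/(n·Σ(r)² − (Σr)²) = (6·-43.9159 − 17.0000·-6.5979)/185.0000 = -0.81800; ln C = (Σln q − k·Σr)/n = 1.21803.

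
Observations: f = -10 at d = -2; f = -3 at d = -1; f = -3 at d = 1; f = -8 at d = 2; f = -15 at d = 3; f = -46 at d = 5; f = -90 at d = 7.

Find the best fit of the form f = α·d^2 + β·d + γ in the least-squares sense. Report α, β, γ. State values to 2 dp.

α = -1.90, β = 0.61, γ = -1.01

Normal-equation sums: Σd^2·d^2 = 3141, Σd^2·d = 495, Σd^2 = 93, Σd·d = 93, Σd = 15, Σ1 = 7.
For Xᵀf: Σd^2·f = -5773, Σd·f = -901, Σf = -175.
Inverting the 3×3 Gram matrix, [α, β, γ]ᵀ = [-2879/1512, 307/504, -127/126]ᵀ.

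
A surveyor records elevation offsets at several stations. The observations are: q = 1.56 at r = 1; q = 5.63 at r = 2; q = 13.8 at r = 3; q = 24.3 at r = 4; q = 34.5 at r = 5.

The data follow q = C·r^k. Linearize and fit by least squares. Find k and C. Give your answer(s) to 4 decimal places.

With ln qᵢ as the transformed response and ln rᵢ as the regressor:
Σln r = 4.7875, Σ(ln r)² = 6.1995, Σln q = 11.5289, Σln r·ln q = 14.2032.
Equations: 6.1995·k + 4.7875·ln C = 14.2032;  4.7875·k + 5·ln C = 11.5289.
Solving (det = 8.0774): k = 1.95874, ln C = 0.43029, so C = exp(0.43029) = 1.53771.

k = 1.9587, C = 1.5377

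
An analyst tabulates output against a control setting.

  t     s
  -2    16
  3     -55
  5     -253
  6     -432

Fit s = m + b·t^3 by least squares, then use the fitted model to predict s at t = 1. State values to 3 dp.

ŝ = -2.878

Sums needed: Σ1 = 4, Σt^3 = 360, Σt^3·t^3 = 63074.
Moment sums: Σs = -724, Σt^3·s = -126550.
MᵀM·[m, b]ᵀ = Mᵀs becomes [[4, 360]; [360, 63074]]·[m, b]ᵀ = [-724, -126550]ᵀ.
Eliminating b: 63074·(row 1) − 360·(row 2) gives 122696·m = 63074·(-724) − 360·(-126550) = -107576, so m = -1921/2191.
Then b = ((-126550) − 360·(-1921/2191))/63074 = -4385/2191.
At t = 1: ŝ = (-1921/2191)·(1) + (-4385/2191)·(1) = -6306/2191.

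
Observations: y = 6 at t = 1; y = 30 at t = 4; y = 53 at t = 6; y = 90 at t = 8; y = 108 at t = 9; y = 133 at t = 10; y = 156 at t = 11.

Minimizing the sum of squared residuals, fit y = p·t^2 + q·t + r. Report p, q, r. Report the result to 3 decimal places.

From the data, Σt^2·t^2 = 36851, Σt^2·t = 3853, Σt^2 = 419, Σt·t = 419, Σt = 49, Σ1 = 7.
Moment sums: Σt^2·y = 49078, Σt·y = 5182, Σy = 576.
AᵀA·[p, q, r]ᵀ = Aᵀy becomes [[36851, 3853, 419]; [3853, 419, 49]; [419, 49, 7]]·[p, q, r]ᵀ = [49078, 5182, 576]ᵀ.
Inverting the 3×3 Gram matrix, [p, q, r]ᵀ = [45169/42162, 91195/42162, 21213/7027]ᵀ.

p = 1.071, q = 2.163, r = 3.019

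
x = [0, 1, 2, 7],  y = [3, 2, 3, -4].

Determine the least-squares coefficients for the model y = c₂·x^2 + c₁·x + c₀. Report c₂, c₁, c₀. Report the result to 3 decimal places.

c₂ = -0.177, c₁ = 0.286, c₀ = 2.667

The normal system MᵀM·[c₂, c₁, c₀]ᵀ = Mᵀy is [[2418, 352, 54]; [352, 54, 10]; [54, 10, 4]]·[c₂, c₁, c₀]ᵀ = [-182, -20, 4]ᵀ.
Row-reducing yields c₂ = -167/946, c₁ = 271/946, c₀ = 2523/946.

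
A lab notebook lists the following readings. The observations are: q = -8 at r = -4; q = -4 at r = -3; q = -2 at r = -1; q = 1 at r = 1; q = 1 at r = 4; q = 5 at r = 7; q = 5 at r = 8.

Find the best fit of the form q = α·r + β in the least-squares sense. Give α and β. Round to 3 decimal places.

Entries of AᵀA: Σr·r = 156, Σr = 12, Σ1 = 7.
For Aᵀq: Σr·q = 126, Σq = -2.
AᵀA·[α, β]ᵀ = Aᵀq becomes [[156, 12]; [12, 7]]·[α, β]ᵀ = [126, -2]ᵀ.
Eliminating β: 7·(row 1) − 12·(row 2) gives 948·α = 7·126 − 12·(-2) = 906, so α = 151/158.
Then β = ((-2) − 12·(151/158))/7 = -152/79.

α = 0.956, β = -1.924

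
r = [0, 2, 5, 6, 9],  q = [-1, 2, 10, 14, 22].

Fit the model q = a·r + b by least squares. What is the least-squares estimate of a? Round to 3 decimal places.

a = 2.626

The normal system XᵀX·[a, b]ᵀ = Xᵀq is [[146, 22]; [22, 5]]·[a, b]ᵀ = [336, 47]ᵀ.
Determinant 146·5 − 22² = 246.
a = (336·5 − 22·47)/246 = 323/123; b = (146·47 − 22·336)/246 = -265/123.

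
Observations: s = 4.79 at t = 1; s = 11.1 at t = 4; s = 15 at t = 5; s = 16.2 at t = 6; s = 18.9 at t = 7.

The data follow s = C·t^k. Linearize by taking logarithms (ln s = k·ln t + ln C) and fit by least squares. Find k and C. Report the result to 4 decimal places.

k = 0.6956, C = 4.6854

Let Y = ln s. Fitting Y = k·ln t + ln C by least squares:
XᵀX = [[11.5091, 6.7334]; [6.7334, 5]], rhs = [18.4046, 12.4057]ᵀ  (here Σln t = 6.7334, Σ(ln t)² = 11.5091, Σln s = 12.4057, Σln t·ln s = 18.4046).
Slope k = (n·Σln t·ln s − Σln t·Σln s)/(n·Σ(ln t)² − (Σln t)²) = (5·18.4046 − 6.7334·12.4057)/12.2067 = 0.69555; ln C = (Σln s − k·Σln t)/n = 1.54445, so C = exp(1.54445) = 4.68540.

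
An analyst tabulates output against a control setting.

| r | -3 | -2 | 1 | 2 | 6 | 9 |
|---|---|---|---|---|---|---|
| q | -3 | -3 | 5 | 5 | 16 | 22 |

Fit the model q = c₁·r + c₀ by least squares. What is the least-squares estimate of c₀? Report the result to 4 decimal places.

c₀ = 2.2746

MᵀM·[c₁, c₀]ᵀ = Mᵀq reads: 135·c₁ + 13·c₀ = 324;  13·c₁ + 6·c₀ = 42.
(Σr·r = 135, Σr = 13, Σ1 = 6, Σr·q = 324, Σq = 42.)
Δ = 135·6 − 13² = 641.
c₁ = (324·6 − 13·42)/641 = 1398/641; c₀ = (135·42 − 13·324)/641 = 1458/641.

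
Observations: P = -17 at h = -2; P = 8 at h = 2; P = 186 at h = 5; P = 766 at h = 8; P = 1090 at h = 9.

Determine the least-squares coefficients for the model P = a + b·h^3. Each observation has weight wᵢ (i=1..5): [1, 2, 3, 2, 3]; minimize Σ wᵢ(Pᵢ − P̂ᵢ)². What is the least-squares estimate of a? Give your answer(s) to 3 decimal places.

From the data, Σwᵢ·1 = 11, Σwᵢ·h^3 = 3594, Σwᵢ·h^3·h^3 = 2165678.
Right-hand side: Σwᵢ·P = 5359, Σwᵢ·h^3·P = 3238228.
So AᵀWA·[a, b]ᵀ = AᵀWP: [[11, 3594]; [3594, 2165678]]·[a, b]ᵀ = [5359, 3238228]ᵀ.
Determinant 11·2165678 − 3594² = 10905622.
a = (5359·2165678 − 3594·3238228)/10905622 = -16161515/5452811; b = (11·3238228 − 3594·5359)/10905622 = 8180131/5452811.

a = -2.964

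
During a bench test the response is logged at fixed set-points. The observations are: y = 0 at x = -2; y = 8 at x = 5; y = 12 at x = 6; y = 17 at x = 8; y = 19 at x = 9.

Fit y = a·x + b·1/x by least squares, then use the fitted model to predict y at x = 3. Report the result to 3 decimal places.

With design matrix A, AᵀA = [[210, 5]; [5, 44809/129600]] and Aᵀy = [419, 2821/360]ᵀ.
Δ = 210·(44809/129600) − 5² = 205663/4320.
a = (419·(44809/129600) − 5·(2821/360))/(205663/4320) = 13697171/6169890; b = (210·(2821/360) − 5·419)/(205663/4320) = -1941480/205663.
At x = 3: ŷ = (13697171/6169890)·(3) + (-1941480/205663)·(1/3) = 7225571/2056630.

ŷ = 3.513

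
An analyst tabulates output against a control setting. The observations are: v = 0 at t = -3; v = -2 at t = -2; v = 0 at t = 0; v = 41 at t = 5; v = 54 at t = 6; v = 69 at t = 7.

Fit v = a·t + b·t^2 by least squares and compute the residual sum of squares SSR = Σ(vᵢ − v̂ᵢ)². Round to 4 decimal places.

MᵀM·[a, b]ᵀ = Mᵀv reads: 123·a + 649·b = 1016;  649·a + 4419·b = 6342.
Δ = 123·4419 − 649² = 122336.
a = (1016·4419 − 649·6342)/122336 = 186873/61168; b = (123·6342 − 649·1016)/122336 = 60341/61168.
Residuals: 8775/30584, 5023/30584, 0, 32499/30584, 4779/30584, -11057/15292; SSR = 54613/30584.

SSR = 1.7857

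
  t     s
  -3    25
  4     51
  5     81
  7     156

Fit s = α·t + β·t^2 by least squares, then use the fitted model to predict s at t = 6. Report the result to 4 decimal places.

Compute the Gram sums: Σt·t = 99, Σt·t^2 = 505, Σt^2·t^2 = 3363.
Right-hand side: Σt·s = 1626, Σt^2·s = 10710.
Eliminating β: 3363·(row 1) − 505·(row 2) gives 77912·α = 3363·1626 − 505·10710 = 59688, so α = 7461/9739.
Then β = (10710 − 505·(7461/9739))/3363 = 29895/9739.
At t = 6: ŝ = (7461/9739)·(6) + (29895/9739)·(36) = 1120986/9739.

ŝ = 115.1028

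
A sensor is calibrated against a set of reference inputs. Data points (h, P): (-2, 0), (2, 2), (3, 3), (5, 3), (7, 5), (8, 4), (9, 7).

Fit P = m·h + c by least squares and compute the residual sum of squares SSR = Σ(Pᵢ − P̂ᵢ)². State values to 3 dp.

SSR = 3.726

From the data, Σh·h = 236, Σh = 32, Σ1 = 7.
For MᵀP: Σh·P = 158, ΣP = 24.
Normal equations: [[236, 32]; [32, 7]]·[m, c]ᵀ = [158, 24]ᵀ.
Determinant 236·7 − 32² = 628.
m = (158·7 − 32·24)/628 = 169/314; c = (236·24 − 32·158)/628 = 152/157.
Residuals: 17/157, -7/157, 131/314, -207/314, 83/314, -200/157, 373/314; SSR = 585/157.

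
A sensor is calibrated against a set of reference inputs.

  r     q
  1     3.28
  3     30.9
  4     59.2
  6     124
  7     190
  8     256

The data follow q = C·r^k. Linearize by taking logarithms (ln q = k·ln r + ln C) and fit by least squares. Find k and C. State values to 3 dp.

k = 2.081, C = 3.231

With ln qᵢ as the transformed response and ln rᵢ as the regressor:
Over the data: Σln r = 8.3020, Σ(ln r)² = 14.4498, Σln q = 24.3120, Σln r·ln q = 39.8043.
Normal system: [[14.4498, 8.3020]; [8.3020, 6]]·[k, ln C]ᵀ = [39.8043, 24.3120]ᵀ.
Slope k = (n·Σln r·ln q − Σln r·Σln q)/(n·Σ(ln r)² − (Σln r)²) = (6·39.8043 − 8.3020·24.3120)/17.7753 = 2.08082; ln C = (Σln q − k·Σln r)/n = 1.17284, so C = exp(1.17284) = 3.23114.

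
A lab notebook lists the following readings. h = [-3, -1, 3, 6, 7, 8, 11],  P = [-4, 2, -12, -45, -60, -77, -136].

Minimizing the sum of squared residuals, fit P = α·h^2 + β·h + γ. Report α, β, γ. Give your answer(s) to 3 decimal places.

Compute the Gram sums: Σh^2·h^2 = 22597, Σh^2·h = 2401, Σh^2 = 289, Σh·h = 289, Σh = 31, Σ1 = 7.
Right-hand side: Σh^2·P = -26086, Σh·P = -2828, ΣP = -332.
Row-reducing yields α = -69203/70221, β = -117020/70221, γ = 44845/70221.

α = -0.986, β = -1.666, γ = 0.639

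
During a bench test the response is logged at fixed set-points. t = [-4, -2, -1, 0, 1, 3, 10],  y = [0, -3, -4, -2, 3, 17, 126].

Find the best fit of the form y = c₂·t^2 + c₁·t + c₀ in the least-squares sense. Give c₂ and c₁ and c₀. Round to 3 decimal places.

c₂ = 0.943, c₁ = 3.309, c₀ = -1.377

With design matrix X, XᵀX = [[10355, 955, 131]; [955, 131, 7]; [131, 7, 7]] and Xᵀy = [12740, 1324, 137]ᵀ.
Row-reducing yields c₂ = 165523/175612, c₁ = 581133/175612, c₀ = -60450/43903.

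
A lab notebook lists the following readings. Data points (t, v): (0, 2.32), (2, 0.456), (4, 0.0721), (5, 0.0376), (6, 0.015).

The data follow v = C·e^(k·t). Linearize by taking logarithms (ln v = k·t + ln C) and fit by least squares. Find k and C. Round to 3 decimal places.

Linearized form: ln v = k·t + ln C. From the 5 transformed points,
Over the data: Σt = 17.0000, Σ(t)² = 81.0000, Σln v = -10.0539, Σt·ln v = -53.6913.
Normal system: [[81.0000, 17.0000]; [17.0000, 5]]·[k, ln C]ᵀ = [-53.6913, -10.0539]ᵀ.
Solving (det = 116.0000): k = -0.84087, ln C = 0.84819, so C = exp(0.84819) = 2.33542.

k = -0.841, C = 2.335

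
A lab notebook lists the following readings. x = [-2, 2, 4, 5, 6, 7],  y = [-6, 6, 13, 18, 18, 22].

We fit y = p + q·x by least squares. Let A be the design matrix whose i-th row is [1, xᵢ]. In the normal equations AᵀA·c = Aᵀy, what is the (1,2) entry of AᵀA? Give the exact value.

22

Row 1 ↔ basis 1, column 2 ↔ basis x, so (AᵀA)_{1,2} = Σᵢ x = (1)·(-2) + (1)·(2) + (1)·(4) + (1)·(5) + (1)·(6) + (1)·(7) = 22.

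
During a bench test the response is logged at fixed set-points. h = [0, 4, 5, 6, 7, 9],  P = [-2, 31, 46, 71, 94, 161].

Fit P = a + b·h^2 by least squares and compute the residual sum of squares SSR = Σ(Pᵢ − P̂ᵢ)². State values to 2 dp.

AᵀA·[a, b]ᵀ = AᵀP reads: 6·a + 207·b = 401;  207·a + 11139·b = 21849.
det = 6·11139 − 207² = 23985.
a = (401·11139 − 207·21849)/23985 = -1436/615; b = (6·21849 − 207·401)/23985 = 411/205.
Residuals: 206/615, 773/615, -1099/615, 713/615, -1171/615, 578/615; SSR = 6604/615.

SSR = 10.74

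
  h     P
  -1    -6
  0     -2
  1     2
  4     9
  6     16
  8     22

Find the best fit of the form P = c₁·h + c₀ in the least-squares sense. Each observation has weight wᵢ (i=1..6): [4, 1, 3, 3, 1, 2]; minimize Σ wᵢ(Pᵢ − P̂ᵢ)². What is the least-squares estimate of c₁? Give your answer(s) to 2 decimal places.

c₁ = 3.03

Compute the Gram sums: Σwᵢ·h·h = 219, Σwᵢ·h = 33, Σwᵢ·1 = 14.
Right-hand side: Σwᵢ·h·P = 586, Σwᵢ·P = 67.
MᵀWM·[c₁, c₀]ᵀ = MᵀWP becomes [[219, 33]; [33, 14]]·[c₁, c₀]ᵀ = [586, 67]ᵀ.
Determinant 219·14 − 33² = 1977.
c₁ = (586·14 − 33·67)/1977 = 5993/1977; c₀ = (219·67 − 33·586)/1977 = -1555/659.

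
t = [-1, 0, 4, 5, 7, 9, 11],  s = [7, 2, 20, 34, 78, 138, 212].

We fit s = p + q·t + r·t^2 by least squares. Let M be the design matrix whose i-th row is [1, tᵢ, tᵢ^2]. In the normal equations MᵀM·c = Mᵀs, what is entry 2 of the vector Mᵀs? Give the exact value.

4363

Entry 2 ↔ basis t, so (Mᵀs)_{2} = Σᵢ (t)·sᵢ = (-1)·(7) + (0)·(2) + (4)·(20) + (5)·(34) + (7)·(78) + (9)·(138) + (11)·(212) = 4363.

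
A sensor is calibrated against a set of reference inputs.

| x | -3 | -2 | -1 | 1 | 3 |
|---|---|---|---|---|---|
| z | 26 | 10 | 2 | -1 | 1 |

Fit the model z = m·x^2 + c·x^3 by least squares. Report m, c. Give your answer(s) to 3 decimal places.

m = 1.495, c = -0.466

Forming MᵀM = [[180, -32]; [-32, 1524]] and Mᵀz = [284, -758]ᵀ gives MᵀM·[m, c]ᵀ = Mᵀz.
Eliminating c: 1524·(row 1) − (-32)·(row 2) gives 273296·m = 1524·284 − (-32)·(-758) = 408560, so m = 25535/17081.
Then c = ((-758) − (-32)·(25535/17081))/1524 = -15919/34162.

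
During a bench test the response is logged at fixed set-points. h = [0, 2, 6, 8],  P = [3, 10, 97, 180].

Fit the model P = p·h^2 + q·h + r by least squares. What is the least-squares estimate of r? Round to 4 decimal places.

r = 3.3000

Compute the Gram sums: Σh^2·h^2 = 5408, Σh^2·h = 736, Σh^2 = 104, Σh·h = 104, Σh = 16, Σ1 = 4.
And Σh^2·P = 15052, Σh·P = 2042, ΣP = 290.
AᵀA·[p, q, r]ᵀ = AᵀP becomes [[5408, 736, 104]; [736, 104, 16]; [104, 16, 4]]·[p, q, r]ᵀ = [15052, 2042, 290]ᵀ.
Solving the 3×3 system (Gaussian elimination) gives p = 19/6, q = -197/60, r = 33/10.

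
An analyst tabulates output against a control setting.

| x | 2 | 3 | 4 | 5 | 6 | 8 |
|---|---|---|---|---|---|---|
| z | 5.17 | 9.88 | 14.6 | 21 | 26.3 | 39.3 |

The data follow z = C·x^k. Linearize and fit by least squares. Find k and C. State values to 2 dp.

k = 1.46, C = 1.93

Let Y = ln z. Fitting Y = k·ln x + ln C by least squares:
Σln x = 8.6587, Σ(ln x)² = 13.7340, Σln z = 16.5997, Σln x·ln z = 25.7642.
Normal system: [[13.7340, 8.6587]; [8.6587, 6]]·[k, ln C]ᵀ = [25.7642, 16.5997]ᵀ.
Slope k = (n·Σln x·ln z − Σln x·Σln z)/(n·Σ(ln x)² − (Σln x)²) = (6·25.7642 − 8.6587·16.5997)/7.4309 = 1.46053; ln C = (Σln z − k·Σln x)/n = 0.65890, so C = exp(0.65890) = 1.93267.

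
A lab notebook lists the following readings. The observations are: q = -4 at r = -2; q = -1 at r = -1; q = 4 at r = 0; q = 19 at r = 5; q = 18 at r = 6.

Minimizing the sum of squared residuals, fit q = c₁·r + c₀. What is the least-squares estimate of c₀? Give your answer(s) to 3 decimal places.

c₀ = 2.556

Normal-equation sums: Σr·r = 66, Σr = 8, Σ1 = 5.
For Mᵀq: Σr·q = 212, Σq = 36.
MᵀM·[c₁, c₀]ᵀ = Mᵀq becomes [[66, 8]; [8, 5]]·[c₁, c₀]ᵀ = [212, 36]ᵀ.
Eliminating c₀: 5·(row 1) − 8·(row 2) gives 266·c₁ = 5·212 − 8·36 = 772, so c₁ = 386/133.
Then c₀ = (36 − 8·(386/133))/5 = 340/133.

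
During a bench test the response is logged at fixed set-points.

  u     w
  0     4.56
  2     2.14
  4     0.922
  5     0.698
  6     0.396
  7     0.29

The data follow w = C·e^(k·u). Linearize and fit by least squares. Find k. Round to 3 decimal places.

k = -0.398

Taking logs, ln w = k·u + ln C, so regress ln w on u.
Σu = 24.0000, Σ(u)² = 130.0000, Σln w = -0.3268, Σu·ln w = -14.8241.
Normal system: [[130.0000, 24.0000]; [24.0000, 6]]·[k, ln C]ᵀ = [-14.8241, -0.3268]ᵀ.
Δ = 130.0000·6 − (24.0000)² = 204.0000; k = (-14.8241·6 − 24.0000·-0.3268)/204.0000 = -0.39755, ln C = (130.0000·-0.3268 − 24.0000·-14.8241)/204.0000 = 1.53573.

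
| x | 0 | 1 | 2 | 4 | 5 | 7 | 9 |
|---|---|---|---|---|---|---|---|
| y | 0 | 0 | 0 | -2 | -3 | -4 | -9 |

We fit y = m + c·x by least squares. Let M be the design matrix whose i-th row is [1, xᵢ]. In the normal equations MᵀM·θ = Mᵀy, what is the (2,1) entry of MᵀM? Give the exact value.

Row 2 ↔ basis x, column 1 ↔ basis 1, so (MᵀM)_{2,1} = Σᵢ x = (0)·(1) + (1)·(1) + (2)·(1) + (4)·(1) + (5)·(1) + (7)·(1) + (9)·(1) = 28.

28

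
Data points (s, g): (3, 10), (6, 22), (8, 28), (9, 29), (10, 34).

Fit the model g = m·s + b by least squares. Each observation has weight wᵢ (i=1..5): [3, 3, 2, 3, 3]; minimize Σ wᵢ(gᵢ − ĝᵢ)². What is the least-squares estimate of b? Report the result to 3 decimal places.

Setting ∂/∂m … = 0 gives: 806·m + 100·b = 2737;  100·m + 14·b = 341.
Determinant 806·14 − 100² = 1284.
m = (2737·14 − 100·341)/1284 = 703/214; b = (806·341 − 100·2737)/1284 = 191/214.

b = 0.893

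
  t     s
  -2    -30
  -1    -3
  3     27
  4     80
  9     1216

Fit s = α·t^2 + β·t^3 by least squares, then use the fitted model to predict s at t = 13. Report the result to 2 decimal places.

ŝ = 3894.81

With design matrix M, MᵀM = [[6915, 60283]; [60283, 536331]] and Mᵀs = [99896, 892556]ᵀ.
Eliminating β: 536331·(row 1) − 60283·(row 2) gives 74688776·α = 536331·99896 − 60283·892556 = -228631772, so α = -57157943/18672194.
Then β = (892556 − 60283·(-57157943/18672194))/536331 = 37498543/18672194.
At t = 13: ŝ = (-57157943/18672194)·(169) + (37498543/18672194)·(2197) = 36362303302/9336097.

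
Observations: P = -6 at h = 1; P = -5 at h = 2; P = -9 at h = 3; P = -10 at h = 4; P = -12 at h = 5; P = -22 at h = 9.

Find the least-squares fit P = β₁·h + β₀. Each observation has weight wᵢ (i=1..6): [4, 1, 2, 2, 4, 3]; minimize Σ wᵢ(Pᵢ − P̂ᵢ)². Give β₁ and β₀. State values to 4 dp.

β₁ = -2.0265, β₀ = -2.8267

With design matrix A, AᵀWA = [[401, 67]; [67, 16]] and AᵀWP = [-1002, -181]ᵀ.
Δ = 401·16 − 67² = 1927.
β₁ = ((-1002)·16 − 67·(-181))/1927 = -3905/1927; β₀ = (401·(-181) − 67·(-1002))/1927 = -5447/1927.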